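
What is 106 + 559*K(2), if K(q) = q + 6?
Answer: 4578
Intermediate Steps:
K(q) = 6 + q
106 + 559*K(2) = 106 + 559*(6 + 2) = 106 + 559*8 = 106 + 4472 = 4578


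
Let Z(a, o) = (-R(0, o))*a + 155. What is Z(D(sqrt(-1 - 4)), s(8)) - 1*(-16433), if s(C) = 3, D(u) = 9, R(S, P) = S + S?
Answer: 16588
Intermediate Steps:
R(S, P) = 2*S
Z(a, o) = 155 (Z(a, o) = (-2*0)*a + 155 = (-1*0)*a + 155 = 0*a + 155 = 0 + 155 = 155)
Z(D(sqrt(-1 - 4)), s(8)) - 1*(-16433) = 155 - 1*(-16433) = 155 + 16433 = 16588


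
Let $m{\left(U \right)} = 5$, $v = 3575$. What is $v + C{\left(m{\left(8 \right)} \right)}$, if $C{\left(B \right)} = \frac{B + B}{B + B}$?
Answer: $3576$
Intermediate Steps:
$C{\left(B \right)} = 1$ ($C{\left(B \right)} = \frac{2 B}{2 B} = 2 B \frac{1}{2 B} = 1$)
$v + C{\left(m{\left(8 \right)} \right)} = 3575 + 1 = 3576$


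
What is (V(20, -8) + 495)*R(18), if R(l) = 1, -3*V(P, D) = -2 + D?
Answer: 1495/3 ≈ 498.33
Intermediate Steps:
V(P, D) = ⅔ - D/3 (V(P, D) = -(-2 + D)/3 = ⅔ - D/3)
(V(20, -8) + 495)*R(18) = ((⅔ - ⅓*(-8)) + 495)*1 = ((⅔ + 8/3) + 495)*1 = (10/3 + 495)*1 = (1495/3)*1 = 1495/3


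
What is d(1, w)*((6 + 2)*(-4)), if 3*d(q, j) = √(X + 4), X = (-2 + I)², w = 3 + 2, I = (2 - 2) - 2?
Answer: -64*√5/3 ≈ -47.703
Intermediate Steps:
I = -2 (I = 0 - 2 = -2)
w = 5
X = 16 (X = (-2 - 2)² = (-4)² = 16)
d(q, j) = 2*√5/3 (d(q, j) = √(16 + 4)/3 = √20/3 = (2*√5)/3 = 2*√5/3)
d(1, w)*((6 + 2)*(-4)) = (2*√5/3)*((6 + 2)*(-4)) = (2*√5/3)*(8*(-4)) = (2*√5/3)*(-32) = -64*√5/3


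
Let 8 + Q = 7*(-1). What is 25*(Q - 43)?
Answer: -1450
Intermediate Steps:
Q = -15 (Q = -8 + 7*(-1) = -8 - 7 = -15)
25*(Q - 43) = 25*(-15 - 43) = 25*(-58) = -1450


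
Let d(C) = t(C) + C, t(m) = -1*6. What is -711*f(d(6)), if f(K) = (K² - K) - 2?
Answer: 1422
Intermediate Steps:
t(m) = -6
d(C) = -6 + C
f(K) = -2 + K² - K
-711*f(d(6)) = -711*(-2 + (-6 + 6)² - (-6 + 6)) = -711*(-2 + 0² - 1*0) = -711*(-2 + 0 + 0) = -711*(-2) = 1422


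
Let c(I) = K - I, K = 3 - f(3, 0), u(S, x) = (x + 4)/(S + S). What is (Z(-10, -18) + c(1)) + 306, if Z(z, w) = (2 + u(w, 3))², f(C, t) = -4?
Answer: 408577/1296 ≈ 315.26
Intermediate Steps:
u(S, x) = (4 + x)/(2*S) (u(S, x) = (4 + x)/((2*S)) = (4 + x)*(1/(2*S)) = (4 + x)/(2*S))
K = 7 (K = 3 - 1*(-4) = 3 + 4 = 7)
Z(z, w) = (2 + 7/(2*w))² (Z(z, w) = (2 + (4 + 3)/(2*w))² = (2 + (½)*7/w)² = (2 + 7/(2*w))²)
c(I) = 7 - I
(Z(-10, -18) + c(1)) + 306 = ((¼)*(7 + 4*(-18))²/(-18)² + (7 - 1*1)) + 306 = ((¼)*(1/324)*(7 - 72)² + (7 - 1)) + 306 = ((¼)*(1/324)*(-65)² + 6) + 306 = ((¼)*(1/324)*4225 + 6) + 306 = (4225/1296 + 6) + 306 = 12001/1296 + 306 = 408577/1296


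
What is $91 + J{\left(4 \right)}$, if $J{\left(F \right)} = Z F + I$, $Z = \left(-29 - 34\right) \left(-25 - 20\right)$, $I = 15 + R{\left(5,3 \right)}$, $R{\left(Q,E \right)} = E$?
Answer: $11449$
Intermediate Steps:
$I = 18$ ($I = 15 + 3 = 18$)
$Z = 2835$ ($Z = \left(-63\right) \left(-45\right) = 2835$)
$J{\left(F \right)} = 18 + 2835 F$ ($J{\left(F \right)} = 2835 F + 18 = 18 + 2835 F$)
$91 + J{\left(4 \right)} = 91 + \left(18 + 2835 \cdot 4\right) = 91 + \left(18 + 11340\right) = 91 + 11358 = 11449$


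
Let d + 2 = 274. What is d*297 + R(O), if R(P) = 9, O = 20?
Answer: 80793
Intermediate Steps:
d = 272 (d = -2 + 274 = 272)
d*297 + R(O) = 272*297 + 9 = 80784 + 9 = 80793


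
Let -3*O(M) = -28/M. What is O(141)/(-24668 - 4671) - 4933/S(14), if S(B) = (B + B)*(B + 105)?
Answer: -61220581697/41351442804 ≈ -1.4805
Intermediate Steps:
O(M) = 28/(3*M) (O(M) = -(-28)/(3*M) = 28/(3*M))
S(B) = 2*B*(105 + B) (S(B) = (2*B)*(105 + B) = 2*B*(105 + B))
O(141)/(-24668 - 4671) - 4933/S(14) = ((28/3)/141)/(-24668 - 4671) - 4933*1/(28*(105 + 14)) = ((28/3)*(1/141))/(-29339) - 4933/(2*14*119) = (28/423)*(-1/29339) - 4933/3332 = -28/12410397 - 4933*1/3332 = -28/12410397 - 4933/3332 = -61220581697/41351442804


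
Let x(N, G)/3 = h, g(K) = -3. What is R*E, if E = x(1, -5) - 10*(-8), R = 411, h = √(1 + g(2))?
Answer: 32880 + 1233*I*√2 ≈ 32880.0 + 1743.7*I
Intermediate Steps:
h = I*√2 (h = √(1 - 3) = √(-2) = I*√2 ≈ 1.4142*I)
x(N, G) = 3*I*√2 (x(N, G) = 3*(I*√2) = 3*I*√2)
E = 80 + 3*I*√2 (E = 3*I*√2 - 10*(-8) = 3*I*√2 + 80 = 80 + 3*I*√2 ≈ 80.0 + 4.2426*I)
R*E = 411*(80 + 3*I*√2) = 32880 + 1233*I*√2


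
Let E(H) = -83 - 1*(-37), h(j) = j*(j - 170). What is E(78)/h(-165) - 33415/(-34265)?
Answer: 33553417/34436325 ≈ 0.97436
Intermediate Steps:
h(j) = j*(-170 + j)
E(H) = -46 (E(H) = -83 + 37 = -46)
E(78)/h(-165) - 33415/(-34265) = -46*(-1/(165*(-170 - 165))) - 33415/(-34265) = -46/((-165*(-335))) - 33415*(-1/34265) = -46/55275 + 6683/6853 = 33553417/34436325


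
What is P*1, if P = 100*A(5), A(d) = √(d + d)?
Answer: 100*√10 ≈ 316.23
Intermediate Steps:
A(d) = √2*√d (A(d) = √(2*d) = √2*√d)
P = 100*√10 (P = 100*(√2*√5) = 100*√10 ≈ 316.23)
P*1 = (100*√10)*1 = 100*√10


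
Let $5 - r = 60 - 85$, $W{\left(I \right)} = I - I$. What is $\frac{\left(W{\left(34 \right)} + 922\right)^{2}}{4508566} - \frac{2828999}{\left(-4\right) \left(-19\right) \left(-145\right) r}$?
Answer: $\frac{6517883237917}{745265959800} \approx 8.7457$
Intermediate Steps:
$W{\left(I \right)} = 0$
$r = 30$ ($r = 5 - \left(60 - 85\right) = 5 - -25 = 5 + 25 = 30$)
$\frac{\left(W{\left(34 \right)} + 922\right)^{2}}{4508566} - \frac{2828999}{\left(-4\right) \left(-19\right) \left(-145\right) r} = \frac{\left(0 + 922\right)^{2}}{4508566} - \frac{2828999}{\left(-4\right) \left(-19\right) \left(-145\right) 30} = 922^{2} \cdot \frac{1}{4508566} - \frac{2828999}{76 \left(-145\right) 30} = 850084 \cdot \frac{1}{4508566} - \frac{2828999}{\left(-11020\right) 30} = \frac{425042}{2254283} - \frac{2828999}{-330600} = \frac{425042}{2254283} - - \frac{2828999}{330600} = \frac{425042}{2254283} + \frac{2828999}{330600} = \frac{6517883237917}{745265959800}$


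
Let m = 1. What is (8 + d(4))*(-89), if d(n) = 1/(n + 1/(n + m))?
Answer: -15397/21 ≈ -733.19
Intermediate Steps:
d(n) = 1/(n + 1/(1 + n)) (d(n) = 1/(n + 1/(n + 1)) = 1/(n + 1/(1 + n)))
(8 + d(4))*(-89) = (8 + (1 + 4)/(1 + 4 + 4²))*(-89) = (8 + 5/(1 + 4 + 16))*(-89) = (8 + 5/21)*(-89) = (173/21)*(-89) = -15397/21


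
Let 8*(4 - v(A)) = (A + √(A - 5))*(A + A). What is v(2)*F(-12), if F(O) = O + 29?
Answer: 51 - 17*I*√3/2 ≈ 51.0 - 14.722*I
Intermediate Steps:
v(A) = 4 - A*(A + √(-5 + A))/4 (v(A) = 4 - (A + √(A - 5))*(A + A)/8 = 4 - (A + √(-5 + A))*2*A/8 = 4 - A*(A + √(-5 + A))/4)
F(O) = 29 + O
v(2)*F(-12) = (4 - ¼*2² - ¼*2*√(-5 + 2))*(29 - 12) = (4 - ¼*4 - ¼*2*√(-3))*17 = (4 - 1 - ¼*2*I*√3)*17 = (4 - 1 - I*√3/2)*17 = (3 - I*√3/2)*17 = 51 - 17*I*√3/2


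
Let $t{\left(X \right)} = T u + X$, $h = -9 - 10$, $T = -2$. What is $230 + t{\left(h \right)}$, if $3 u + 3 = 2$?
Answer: $\frac{635}{3} \approx 211.67$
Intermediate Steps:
$u = - \frac{1}{3}$ ($u = -1 + \frac{1}{3} \cdot 2 = -1 + \frac{2}{3} = - \frac{1}{3} \approx -0.33333$)
$h = -19$ ($h = -9 - 10 = -19$)
$t{\left(X \right)} = \frac{2}{3} + X$ ($t{\left(X \right)} = \left(-2\right) \left(- \frac{1}{3}\right) + X = \frac{2}{3} + X$)
$230 + t{\left(h \right)} = 230 + \left(\frac{2}{3} - 19\right) = 230 - \frac{55}{3} = \frac{635}{3}$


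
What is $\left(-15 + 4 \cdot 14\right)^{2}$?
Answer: $1681$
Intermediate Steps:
$\left(-15 + 4 \cdot 14\right)^{2} = \left(-15 + 56\right)^{2} = 41^{2} = 1681$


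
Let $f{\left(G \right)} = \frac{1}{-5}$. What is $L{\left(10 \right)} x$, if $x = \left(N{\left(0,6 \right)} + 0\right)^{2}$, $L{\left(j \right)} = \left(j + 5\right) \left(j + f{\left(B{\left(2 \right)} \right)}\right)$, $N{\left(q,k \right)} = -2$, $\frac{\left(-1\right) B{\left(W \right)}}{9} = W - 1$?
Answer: $588$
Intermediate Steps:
$B{\left(W \right)} = 9 - 9 W$ ($B{\left(W \right)} = - 9 \left(W - 1\right) = - 9 \left(-1 + W\right) = 9 - 9 W$)
$f{\left(G \right)} = - \frac{1}{5}$
$L{\left(j \right)} = \left(5 + j\right) \left(- \frac{1}{5} + j\right)$ ($L{\left(j \right)} = \left(j + 5\right) \left(j - \frac{1}{5}\right) = \left(5 + j\right) \left(- \frac{1}{5} + j\right)$)
$x = 4$ ($x = \left(-2 + 0\right)^{2} = \left(-2\right)^{2} = 4$)
$L{\left(10 \right)} x = \left(-1 + 10^{2} + \frac{24}{5} \cdot 10\right) 4 = \left(-1 + 100 + 48\right) 4 = 147 \cdot 4 = 588$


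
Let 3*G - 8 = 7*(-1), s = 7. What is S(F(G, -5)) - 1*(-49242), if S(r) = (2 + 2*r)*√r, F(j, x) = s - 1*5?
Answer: 49242 + 6*√2 ≈ 49251.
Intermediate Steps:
G = ⅓ (G = 8/3 + (7*(-1))/3 = 8/3 + (⅓)*(-7) = 8/3 - 7/3 = ⅓ ≈ 0.33333)
F(j, x) = 2 (F(j, x) = 7 - 1*5 = 7 - 5 = 2)
S(r) = √r*(2 + 2*r)
S(F(G, -5)) - 1*(-49242) = 2*√2*(1 + 2) - 1*(-49242) = 2*√2*3 + 49242 = 6*√2 + 49242 = 49242 + 6*√2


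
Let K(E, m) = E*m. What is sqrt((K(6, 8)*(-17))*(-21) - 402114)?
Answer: I*sqrt(384978) ≈ 620.47*I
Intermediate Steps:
sqrt((K(6, 8)*(-17))*(-21) - 402114) = sqrt(((6*8)*(-17))*(-21) - 402114) = sqrt((48*(-17))*(-21) - 402114) = sqrt(-816*(-21) - 402114) = sqrt(17136 - 402114) = sqrt(-384978) = I*sqrt(384978)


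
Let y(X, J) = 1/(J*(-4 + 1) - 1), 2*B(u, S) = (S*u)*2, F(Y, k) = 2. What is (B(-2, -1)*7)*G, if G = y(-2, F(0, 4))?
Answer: -2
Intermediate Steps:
B(u, S) = S*u (B(u, S) = ((S*u)*2)/2 = (2*S*u)/2 = S*u)
y(X, J) = 1/(-1 - 3*J) (y(X, J) = 1/(J*(-3) - 1) = 1/(-3*J - 1) = 1/(-1 - 3*J))
G = -⅐ (G = -1/(1 + 3*2) = -1/(1 + 6) = -1/7 = -1*⅐ = -⅐ ≈ -0.14286)
(B(-2, -1)*7)*G = (-1*(-2)*7)*(-⅐) = (2*7)*(-⅐) = 14*(-⅐) = -2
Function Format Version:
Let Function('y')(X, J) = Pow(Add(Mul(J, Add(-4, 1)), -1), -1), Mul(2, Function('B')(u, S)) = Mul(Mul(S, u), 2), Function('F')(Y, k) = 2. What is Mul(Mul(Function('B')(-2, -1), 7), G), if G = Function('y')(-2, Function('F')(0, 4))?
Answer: -2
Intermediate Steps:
Function('B')(u, S) = Mul(S, u) (Function('B')(u, S) = Mul(Rational(1, 2), Mul(Mul(S, u), 2)) = Mul(Rational(1, 2), Mul(2, S, u)) = Mul(S, u))
Function('y')(X, J) = Pow(Add(-1, Mul(-3, J)), -1) (Function('y')(X, J) = Pow(Add(Mul(J, -3), -1), -1) = Pow(Add(Mul(-3, J), -1), -1) = Pow(Add(-1, Mul(-3, J)), -1))
G = Rational(-1, 7) (G = Mul(-1, Pow(Add(1, Mul(3, 2)), -1)) = Mul(-1, Pow(Add(1, 6), -1)) = Mul(-1, Pow(7, -1)) = Mul(-1, Rational(1, 7)) = Rational(-1, 7) ≈ -0.14286)
Mul(Mul(Function('B')(-2, -1), 7), G) = Mul(Mul(Mul(-1, -2), 7), Rational(-1, 7)) = Mul(Mul(2, 7), Rational(-1, 7)) = Mul(14, Rational(-1, 7)) = -2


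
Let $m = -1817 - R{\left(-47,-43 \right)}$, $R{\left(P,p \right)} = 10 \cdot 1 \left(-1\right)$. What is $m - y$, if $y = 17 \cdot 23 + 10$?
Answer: $-2208$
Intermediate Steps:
$R{\left(P,p \right)} = -10$ ($R{\left(P,p \right)} = 10 \left(-1\right) = -10$)
$y = 401$ ($y = 391 + 10 = 401$)
$m = -1807$ ($m = -1817 - -10 = -1817 + 10 = -1807$)
$m - y = -1807 - 401 = -2208$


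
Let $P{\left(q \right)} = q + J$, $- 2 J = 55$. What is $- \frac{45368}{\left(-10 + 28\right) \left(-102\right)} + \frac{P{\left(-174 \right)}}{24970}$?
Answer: $\frac{566234503}{22922460} \approx 24.702$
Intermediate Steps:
$J = - \frac{55}{2}$ ($J = \left(- \frac{1}{2}\right) 55 = - \frac{55}{2} \approx -27.5$)
$P{\left(q \right)} = - \frac{55}{2} + q$ ($P{\left(q \right)} = q - \frac{55}{2} = - \frac{55}{2} + q$)
$- \frac{45368}{\left(-10 + 28\right) \left(-102\right)} + \frac{P{\left(-174 \right)}}{24970} = - \frac{45368}{\left(-10 + 28\right) \left(-102\right)} + \frac{- \frac{55}{2} - 174}{24970} = - \frac{45368}{18 \left(-102\right)} - \frac{403}{49940} = - \frac{45368}{-1836} - \frac{403}{49940} = \left(-45368\right) \left(- \frac{1}{1836}\right) - \frac{403}{49940} = \frac{11342}{459} - \frac{403}{49940} = \frac{566234503}{22922460}$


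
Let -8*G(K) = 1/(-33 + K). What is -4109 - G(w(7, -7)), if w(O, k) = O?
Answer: -854673/208 ≈ -4109.0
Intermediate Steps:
G(K) = -1/(8*(-33 + K))
-4109 - G(w(7, -7)) = -4109 - (-1)/(-264 + 8*7) = -4109 - (-1)/(-264 + 56) = -4109 - (-1)/(-208) = -4109 - (-1)*(-1)/208 = -4109 - 1*1/208 = -4109 - 1/208 = -854673/208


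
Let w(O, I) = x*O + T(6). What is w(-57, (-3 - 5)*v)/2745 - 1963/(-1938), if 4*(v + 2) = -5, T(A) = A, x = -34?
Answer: 1017323/591090 ≈ 1.7211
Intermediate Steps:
v = -13/4 (v = -2 + (1/4)*(-5) = -2 - 5/4 = -13/4 ≈ -3.2500)
w(O, I) = 6 - 34*O (w(O, I) = -34*O + 6 = 6 - 34*O)
w(-57, (-3 - 5)*v)/2745 - 1963/(-1938) = (6 - 34*(-57))/2745 - 1963/(-1938) = (6 + 1938)*(1/2745) - 1963*(-1/1938) = 1944*(1/2745) + 1963/1938 = 216/305 + 1963/1938 = 1017323/591090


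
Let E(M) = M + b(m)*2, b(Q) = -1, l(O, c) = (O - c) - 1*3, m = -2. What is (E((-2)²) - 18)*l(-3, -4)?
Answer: 32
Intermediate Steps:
l(O, c) = -3 + O - c (l(O, c) = (O - c) - 3 = -3 + O - c)
E(M) = -2 + M (E(M) = M - 1*2 = M - 2 = -2 + M)
(E((-2)²) - 18)*l(-3, -4) = ((-2 + (-2)²) - 18)*(-3 - 3 - 1*(-4)) = ((-2 + 4) - 18)*(-3 - 3 + 4) = (2 - 18)*(-2) = -16*(-2) = 32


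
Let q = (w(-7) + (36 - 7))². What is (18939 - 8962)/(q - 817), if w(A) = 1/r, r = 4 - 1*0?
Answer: 159632/617 ≈ 258.72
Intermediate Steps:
r = 4 (r = 4 + 0 = 4)
w(A) = ¼ (w(A) = 1/4 = ¼)
q = 13689/16 (q = (¼ + (36 - 7))² = (¼ + 29)² = (117/4)² = 13689/16 ≈ 855.56)
(18939 - 8962)/(q - 817) = (18939 - 8962)/(13689/16 - 817) = 9977/(617/16) = 9977*(16/617) = 159632/617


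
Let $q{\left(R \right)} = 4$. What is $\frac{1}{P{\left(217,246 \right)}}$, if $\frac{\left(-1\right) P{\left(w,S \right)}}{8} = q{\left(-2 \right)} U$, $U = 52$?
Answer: $- \frac{1}{1664} \approx -0.00060096$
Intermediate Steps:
$P{\left(w,S \right)} = -1664$ ($P{\left(w,S \right)} = - 8 \cdot 4 \cdot 52 = \left(-8\right) 208 = -1664$)
$\frac{1}{P{\left(217,246 \right)}} = \frac{1}{-1664} = - \frac{1}{1664}$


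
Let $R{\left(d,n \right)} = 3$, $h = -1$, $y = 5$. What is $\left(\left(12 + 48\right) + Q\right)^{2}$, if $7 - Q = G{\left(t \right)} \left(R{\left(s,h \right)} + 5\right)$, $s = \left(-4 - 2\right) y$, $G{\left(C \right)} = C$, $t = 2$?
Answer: $2601$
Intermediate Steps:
$s = -30$ ($s = \left(-4 - 2\right) 5 = \left(-6\right) 5 = -30$)
$Q = -9$ ($Q = 7 - 2 \left(3 + 5\right) = 7 - 2 \cdot 8 = 7 - 16 = -9$)
$\left(\left(12 + 48\right) + Q\right)^{2} = \left(\left(12 + 48\right) - 9\right)^{2} = \left(60 - 9\right)^{2} = 51^{2} = 2601$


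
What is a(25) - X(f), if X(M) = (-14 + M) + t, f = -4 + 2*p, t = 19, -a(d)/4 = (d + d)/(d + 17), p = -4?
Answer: 47/21 ≈ 2.2381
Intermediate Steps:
a(d) = -8*d/(17 + d) (a(d) = -4*(d + d)/(d + 17) = -4*2*d/(17 + d) = -8*d/(17 + d))
f = -12 (f = -4 + 2*(-4) = -4 - 8 = -12)
X(M) = 5 + M (X(M) = (-14 + M) + 19 = 5 + M)
a(25) - X(f) = -8*25/(17 + 25) - (5 - 12) = -8*25/42 - 1*(-7) = -8*25*1/42 + 7 = -100/21 + 7 = 47/21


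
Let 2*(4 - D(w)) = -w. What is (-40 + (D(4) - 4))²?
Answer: 1444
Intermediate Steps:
D(w) = 4 + w/2 (D(w) = 4 - (-1)*w/2 = 4 + w/2)
(-40 + (D(4) - 4))² = (-40 + ((4 + (½)*4) - 4))² = (-40 + ((4 + 2) - 4))² = (-40 + (6 - 4))² = (-40 + 2)² = (-38)² = 1444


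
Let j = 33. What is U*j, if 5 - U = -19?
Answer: 792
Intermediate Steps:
U = 24 (U = 5 - 1*(-19) = 5 + 19 = 24)
U*j = 24*33 = 792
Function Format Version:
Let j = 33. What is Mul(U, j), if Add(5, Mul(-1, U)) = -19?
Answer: 792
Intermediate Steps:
U = 24 (U = Add(5, Mul(-1, -19)) = Add(5, 19) = 24)
Mul(U, j) = Mul(24, 33) = 792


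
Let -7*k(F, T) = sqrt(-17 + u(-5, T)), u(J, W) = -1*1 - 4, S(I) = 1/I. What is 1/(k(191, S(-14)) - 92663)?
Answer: -4540487/420735146903 + 7*I*sqrt(22)/420735146903 ≈ -1.0792e-5 + 7.8037e-11*I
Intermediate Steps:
u(J, W) = -5 (u(J, W) = -1 - 4 = -5)
k(F, T) = -I*sqrt(22)/7 (k(F, T) = -sqrt(-17 - 5)/7 = -I*sqrt(22)/7)
1/(k(191, S(-14)) - 92663) = 1/(-I*sqrt(22)/7 - 92663) = 1/(-92663 - I*sqrt(22)/7)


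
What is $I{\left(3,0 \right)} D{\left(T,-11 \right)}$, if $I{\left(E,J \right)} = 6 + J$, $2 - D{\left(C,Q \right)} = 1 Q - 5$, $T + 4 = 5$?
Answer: $108$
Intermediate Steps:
$T = 1$ ($T = -4 + 5 = 1$)
$D{\left(C,Q \right)} = 7 - Q$ ($D{\left(C,Q \right)} = 2 - \left(1 Q - 5\right) = 2 - \left(Q - 5\right) = 2 - \left(-5 + Q\right) = 7 - Q$)
$I{\left(3,0 \right)} D{\left(T,-11 \right)} = \left(6 + 0\right) \left(7 - -11\right) = 6 \left(7 + 11\right) = 6 \cdot 18 = 108$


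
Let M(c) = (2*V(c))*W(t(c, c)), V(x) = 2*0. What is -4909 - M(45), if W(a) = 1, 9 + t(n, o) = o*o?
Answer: -4909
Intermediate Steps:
V(x) = 0
t(n, o) = -9 + o**2 (t(n, o) = -9 + o*o = -9 + o**2)
M(c) = 0 (M(c) = (2*0)*1 = 0*1 = 0)
-4909 - M(45) = -4909 - 1*0 = -4909 + 0 = -4909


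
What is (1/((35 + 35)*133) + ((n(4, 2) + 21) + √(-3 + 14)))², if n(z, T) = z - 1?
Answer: 50879317581/86676100 + 223441*√11/4655 ≈ 746.20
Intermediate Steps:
n(z, T) = -1 + z
(1/((35 + 35)*133) + ((n(4, 2) + 21) + √(-3 + 14)))² = (1/((35 + 35)*133) + (((-1 + 4) + 21) + √(-3 + 14)))² = ((1/133)/70 + ((3 + 21) + √11))² = ((1/70)*(1/133) + (24 + √11))² = (1/9310 + (24 + √11))² = (223441/9310 + √11)²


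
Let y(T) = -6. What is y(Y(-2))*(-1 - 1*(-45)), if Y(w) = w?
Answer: -264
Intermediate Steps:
y(Y(-2))*(-1 - 1*(-45)) = -6*(-1 - 1*(-45)) = -6*(-1 + 45) = -6*44 = -264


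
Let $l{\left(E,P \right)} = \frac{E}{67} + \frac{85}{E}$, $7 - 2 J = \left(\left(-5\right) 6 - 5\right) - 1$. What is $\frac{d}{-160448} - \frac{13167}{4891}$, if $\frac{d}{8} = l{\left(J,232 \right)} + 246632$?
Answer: $- \frac{126452281821}{8436075056} \approx -14.989$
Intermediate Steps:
$J = \frac{43}{2}$ ($J = \frac{7}{2} - \frac{\left(\left(-5\right) 6 - 5\right) - 1}{2} = \frac{7}{2} - \frac{\left(-30 - 5\right) - 1}{2} = \frac{7}{2} - \frac{-35 - 1}{2} = \frac{7}{2} - -18 = \frac{7}{2} + 18 = \frac{43}{2} \approx 21.5$)
$l{\left(E,P \right)} = \frac{85}{E} + \frac{E}{67}$ ($l{\left(E,P \right)} = E \frac{1}{67} + \frac{85}{E} = \frac{E}{67} + \frac{85}{E} = \frac{85}{E} + \frac{E}{67}$)
$d = \frac{5684472852}{2881}$ ($d = 8 \left(\left(\frac{85}{\frac{43}{2}} + \frac{1}{67} \cdot \frac{43}{2}\right) + 246632\right) = 8 \left(\left(85 \cdot \frac{2}{43} + \frac{43}{134}\right) + 246632\right) = 8 \left(\left(\frac{170}{43} + \frac{43}{134}\right) + 246632\right) = 8 \left(\frac{24629}{5762} + 246632\right) = 8 \cdot \frac{1421118213}{5762} = \frac{5684472852}{2881} \approx 1.9731 \cdot 10^{6}$)
$\frac{d}{-160448} - \frac{13167}{4891} = \frac{5684472852}{2881 \left(-160448\right)} - \frac{13167}{4891} = \frac{5684472852}{2881} \left(- \frac{1}{160448}\right) - \frac{13167}{4891} = - \frac{1421118213}{115562672} - \frac{13167}{4891} = - \frac{126452281821}{8436075056}$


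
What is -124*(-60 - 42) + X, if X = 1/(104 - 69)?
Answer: 442681/35 ≈ 12648.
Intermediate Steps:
X = 1/35 ≈ 0.028571
-124*(-60 - 42) + X = -124*(-60 - 42) + 1/35 = -124*(-102) + 1/35 = 12648 + 1/35 = 442681/35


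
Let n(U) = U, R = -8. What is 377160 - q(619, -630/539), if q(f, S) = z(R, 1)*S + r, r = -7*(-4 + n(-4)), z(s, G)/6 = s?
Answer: 29032688/77 ≈ 3.7705e+5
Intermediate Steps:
z(s, G) = 6*s
r = 56 (r = -7*(-4 - 4) = -7*(-8) = 56)
q(f, S) = 56 - 48*S (q(f, S) = (6*(-8))*S + 56 = -48*S + 56 = 56 - 48*S)
377160 - q(619, -630/539) = 377160 - (56 - (-30240)/539) = 377160 - (56 - 48*(-90/77)) = 377160 - (56 + 4320/77) = 377160 - 1*8632/77 = 377160 - 8632/77 = 29032688/77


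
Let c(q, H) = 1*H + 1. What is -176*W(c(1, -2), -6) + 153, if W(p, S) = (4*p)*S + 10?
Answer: -5831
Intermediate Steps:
c(q, H) = 1 + H (c(q, H) = H + 1 = 1 + H)
W(p, S) = 10 + 4*S*p (W(p, S) = 4*S*p + 10 = 10 + 4*S*p)
-176*W(c(1, -2), -6) + 153 = -176*(10 + 4*(-6)*(1 - 2)) + 153 = -176*(10 + 4*(-6)*(-1)) + 153 = -176*(10 + 24) + 153 = -176*34 + 153 = -5984 + 153 = -5831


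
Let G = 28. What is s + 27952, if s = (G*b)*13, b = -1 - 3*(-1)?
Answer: 28680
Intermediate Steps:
b = 2 (b = -1 + 3 = 2)
s = 728 (s = (28*2)*13 = 56*13 = 728)
s + 27952 = 728 + 27952 = 28680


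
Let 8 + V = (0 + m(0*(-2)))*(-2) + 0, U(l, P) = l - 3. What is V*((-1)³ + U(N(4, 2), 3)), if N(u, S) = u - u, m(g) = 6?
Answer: 80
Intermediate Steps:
N(u, S) = 0
U(l, P) = -3 + l
V = -20 (V = -8 + ((0 + 6)*(-2) + 0) = -8 + (6*(-2) + 0) = -8 + (-12 + 0) = -8 - 12 = -20)
V*((-1)³ + U(N(4, 2), 3)) = -20*((-1)³ + (-3 + 0)) = -20*(-1 - 3) = -20*(-4) = 80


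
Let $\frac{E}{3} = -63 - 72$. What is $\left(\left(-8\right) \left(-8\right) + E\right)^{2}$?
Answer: $116281$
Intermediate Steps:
$E = -405$ ($E = 3 \left(-63 - 72\right) = 3 \left(-135\right) = -405$)
$\left(\left(-8\right) \left(-8\right) + E\right)^{2} = \left(\left(-8\right) \left(-8\right) - 405\right)^{2} = \left(64 - 405\right)^{2} = \left(-341\right)^{2} = 116281$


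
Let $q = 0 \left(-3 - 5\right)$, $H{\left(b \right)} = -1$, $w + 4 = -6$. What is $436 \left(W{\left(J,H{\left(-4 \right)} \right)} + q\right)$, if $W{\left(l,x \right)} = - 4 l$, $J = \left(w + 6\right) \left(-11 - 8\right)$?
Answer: $-132544$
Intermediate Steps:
$w = -10$ ($w = -4 - 6 = -10$)
$J = 76$ ($J = \left(-10 + 6\right) \left(-11 - 8\right) = \left(-4\right) \left(-19\right) = 76$)
$q = 0$ ($q = 0 \left(-8\right) = 0$)
$436 \left(W{\left(J,H{\left(-4 \right)} \right)} + q\right) = 436 \left(\left(-4\right) 76 + 0\right) = 436 \left(-304 + 0\right) = 436 \left(-304\right) = -132544$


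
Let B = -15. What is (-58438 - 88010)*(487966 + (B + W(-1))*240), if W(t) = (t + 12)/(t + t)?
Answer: -70741120608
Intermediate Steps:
W(t) = (12 + t)/(2*t) (W(t) = (12 + t)/((2*t)) = (12 + t)*(1/(2*t)) = (12 + t)/(2*t))
(-58438 - 88010)*(487966 + (B + W(-1))*240) = (-58438 - 88010)*(487966 + (-15 + (½)*(12 - 1)/(-1))*240) = -146448*(487966 + (-15 + (½)*(-1)*11)*240) = -146448*(487966 + (-15 - 11/2)*240) = -146448*(487966 - 41/2*240) = -146448*(487966 - 4920) = -146448*483046 = -70741120608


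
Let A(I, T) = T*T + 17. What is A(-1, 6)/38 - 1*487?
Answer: -18453/38 ≈ -485.61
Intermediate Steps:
A(I, T) = 17 + T² (A(I, T) = T² + 17 = 17 + T²)
A(-1, 6)/38 - 1*487 = (17 + 6²)/38 - 1*487 = (17 + 36)*(1/38) - 487 = 53*(1/38) - 487 = 53/38 - 487 = -18453/38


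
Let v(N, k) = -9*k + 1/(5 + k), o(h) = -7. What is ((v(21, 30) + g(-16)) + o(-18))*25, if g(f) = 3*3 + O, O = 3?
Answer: -46370/7 ≈ -6624.3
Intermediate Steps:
v(N, k) = 1/(5 + k) - 9*k
g(f) = 12 (g(f) = 3*3 + 3 = 9 + 3 = 12)
((v(21, 30) + g(-16)) + o(-18))*25 = (((1 - 45*30 - 9*30²)/(5 + 30) + 12) - 7)*25 = (((1 - 1350 - 9*900)/35 + 12) - 7)*25 = (((1 - 1350 - 8100)/35 + 12) - 7)*25 = (((1/35)*(-9449) + 12) - 7)*25 = ((-9449/35 + 12) - 7)*25 = (-9029/35 - 7)*25 = -9274/35*25 = -46370/7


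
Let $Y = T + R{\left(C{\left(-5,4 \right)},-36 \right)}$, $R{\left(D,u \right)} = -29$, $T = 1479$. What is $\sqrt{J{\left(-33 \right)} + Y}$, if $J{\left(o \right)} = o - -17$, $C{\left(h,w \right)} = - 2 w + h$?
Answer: $\sqrt{1434} \approx 37.868$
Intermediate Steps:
$C{\left(h,w \right)} = h - 2 w$
$J{\left(o \right)} = 17 + o$ ($J{\left(o \right)} = o + 17 = 17 + o$)
$Y = 1450$ ($Y = 1479 - 29 = 1450$)
$\sqrt{J{\left(-33 \right)} + Y} = \sqrt{\left(17 - 33\right) + 1450} = \sqrt{-16 + 1450} = \sqrt{1434}$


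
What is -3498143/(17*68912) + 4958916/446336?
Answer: 66375668369/8170068896 ≈ 8.1243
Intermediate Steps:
-3498143/(17*68912) + 4958916/446336 = -3498143/1171504 + 4958916*(1/446336) = -3498143*1/1171504 + 1239729/111584 = -3498143/1171504 + 1239729/111584 = 66375668369/8170068896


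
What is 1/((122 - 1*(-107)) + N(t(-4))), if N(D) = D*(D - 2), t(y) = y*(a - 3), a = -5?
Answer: 1/1189 ≈ 0.00084104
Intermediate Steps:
t(y) = -8*y (t(y) = y*(-5 - 3) = y*(-8) = -8*y)
N(D) = D*(-2 + D)
1/((122 - 1*(-107)) + N(t(-4))) = 1/((122 - 1*(-107)) + (-8*(-4))*(-2 - 8*(-4))) = 1/((122 + 107) + 32*(-2 + 32)) = 1/(229 + 32*30) = 1/(229 + 960) = 1/1189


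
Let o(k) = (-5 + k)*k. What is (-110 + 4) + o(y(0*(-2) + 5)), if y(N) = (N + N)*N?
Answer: 2144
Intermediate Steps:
y(N) = 2*N² (y(N) = (2*N)*N = 2*N²)
o(k) = k*(-5 + k)
(-110 + 4) + o(y(0*(-2) + 5)) = (-110 + 4) + (2*(0*(-2) + 5)²)*(-5 + 2*(0*(-2) + 5)²) = -106 + (2*(0 + 5)²)*(-5 + 2*(0 + 5)²) = -106 + (2*5²)*(-5 + 2*5²) = -106 + (2*25)*(-5 + 2*25) = -106 + 50*(-5 + 50) = -106 + 50*45 = -106 + 2250 = 2144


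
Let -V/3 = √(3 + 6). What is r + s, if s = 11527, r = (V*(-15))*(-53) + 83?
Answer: 4455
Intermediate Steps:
V = -9 (V = -3*√(3 + 6) = -3*√9 = -3*3 = -9)
r = -7072 (r = -9*(-15)*(-53) + 83 = 135*(-53) + 83 = -7155 + 83 = -7072)
r + s = -7072 + 11527 = 4455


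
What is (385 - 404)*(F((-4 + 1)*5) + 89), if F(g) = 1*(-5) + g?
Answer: -1311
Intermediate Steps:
F(g) = -5 + g
(385 - 404)*(F((-4 + 1)*5) + 89) = (385 - 404)*((-5 + (-4 + 1)*5) + 89) = -19*((-5 - 3*5) + 89) = -19*((-5 - 15) + 89) = -19*(-20 + 89) = -19*69 = -1311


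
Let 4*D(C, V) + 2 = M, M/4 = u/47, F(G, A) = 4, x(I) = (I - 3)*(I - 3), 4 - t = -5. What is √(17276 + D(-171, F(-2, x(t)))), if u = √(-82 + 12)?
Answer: √(152646318 + 188*I*√70)/94 ≈ 131.44 + 0.00067718*I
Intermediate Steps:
t = 9 (t = 4 - 1*(-5) = 4 + 5 = 9)
x(I) = (-3 + I)² (x(I) = (-3 + I)*(-3 + I) = (-3 + I)²)
u = I*√70 (u = √(-70) = I*√70 ≈ 8.3666*I)
M = 4*I*√70/47 (M = 4*((I*√70)/47) = 4*((I*√70)*(1/47)) = 4*(I*√70/47) = 4*I*√70/47 ≈ 0.71205*I)
D(C, V) = -½ + I*√70/47 (D(C, V) = -½ + (4*I*√70/47)/4 = -½ + I*√70/47)
√(17276 + D(-171, F(-2, x(t)))) = √(17276 + (-½ + I*√70/47)) = √(34551/2 + I*√70/47)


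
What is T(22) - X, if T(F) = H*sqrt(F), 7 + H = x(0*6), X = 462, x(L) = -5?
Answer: -462 - 12*sqrt(22) ≈ -518.29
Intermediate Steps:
H = -12 (H = -7 - 5 = -12)
T(F) = -12*sqrt(F)
T(22) - X = -12*sqrt(22) - 1*462 = -12*sqrt(22) - 462 = -462 - 12*sqrt(22)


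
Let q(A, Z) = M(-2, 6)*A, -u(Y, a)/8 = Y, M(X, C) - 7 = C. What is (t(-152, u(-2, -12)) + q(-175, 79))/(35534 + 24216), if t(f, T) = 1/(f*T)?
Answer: -5532801/145312000 ≈ -0.038075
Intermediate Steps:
M(X, C) = 7 + C
u(Y, a) = -8*Y
t(f, T) = 1/(T*f)
q(A, Z) = 13*A (q(A, Z) = (7 + 6)*A = 13*A)
(t(-152, u(-2, -12)) + q(-175, 79))/(35534 + 24216) = (1/(-8*(-2)*(-152)) + 13*(-175))/(35534 + 24216) = (-1/152/16 - 2275)/59750 = ((1/16)*(-1/152) - 2275)*(1/59750) = (-1/2432 - 2275)*(1/59750) = -5532801/2432*1/59750 = -5532801/145312000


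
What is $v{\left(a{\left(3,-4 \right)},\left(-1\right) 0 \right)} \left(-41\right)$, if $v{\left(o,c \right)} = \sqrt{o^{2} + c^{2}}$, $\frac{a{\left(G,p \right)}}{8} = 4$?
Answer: $-1312$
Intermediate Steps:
$a{\left(G,p \right)} = 32$ ($a{\left(G,p \right)} = 8 \cdot 4 = 32$)
$v{\left(o,c \right)} = \sqrt{c^{2} + o^{2}}$
$v{\left(a{\left(3,-4 \right)},\left(-1\right) 0 \right)} \left(-41\right) = \sqrt{\left(\left(-1\right) 0\right)^{2} + 32^{2}} \left(-41\right) = \sqrt{0^{2} + 1024} \left(-41\right) = \sqrt{0 + 1024} \left(-41\right) = \sqrt{1024} \left(-41\right) = 32 \left(-41\right) = -1312$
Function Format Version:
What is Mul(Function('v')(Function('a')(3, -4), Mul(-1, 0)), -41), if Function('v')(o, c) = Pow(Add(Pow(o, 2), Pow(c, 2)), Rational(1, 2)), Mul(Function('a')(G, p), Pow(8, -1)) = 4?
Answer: -1312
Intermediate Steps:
Function('a')(G, p) = 32 (Function('a')(G, p) = Mul(8, 4) = 32)
Function('v')(o, c) = Pow(Add(Pow(c, 2), Pow(o, 2)), Rational(1, 2))
Mul(Function('v')(Function('a')(3, -4), Mul(-1, 0)), -41) = Mul(Pow(Add(Pow(Mul(-1, 0), 2), Pow(32, 2)), Rational(1, 2)), -41) = Mul(Pow(Add(Pow(0, 2), 1024), Rational(1, 2)), -41) = Mul(Pow(Add(0, 1024), Rational(1, 2)), -41) = Mul(Pow(1024, Rational(1, 2)), -41) = Mul(32, -41) = -1312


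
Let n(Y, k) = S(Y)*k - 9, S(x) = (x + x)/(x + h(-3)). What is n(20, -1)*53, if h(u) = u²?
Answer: -15953/29 ≈ -550.10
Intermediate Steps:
S(x) = 2*x/(9 + x) (S(x) = (x + x)/(x + (-3)²) = (2*x)/(x + 9) = (2*x)/(9 + x) = 2*x/(9 + x))
n(Y, k) = -9 + 2*Y*k/(9 + Y) (n(Y, k) = (2*Y/(9 + Y))*k - 9 = 2*Y*k/(9 + Y) - 9 = -9 + 2*Y*k/(9 + Y))
n(20, -1)*53 = ((-81 - 9*20 + 2*20*(-1))/(9 + 20))*53 = ((-81 - 180 - 40)/29)*53 = ((1/29)*(-301))*53 = -301/29*53 = -15953/29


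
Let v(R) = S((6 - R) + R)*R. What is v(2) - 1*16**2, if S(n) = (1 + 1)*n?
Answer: -232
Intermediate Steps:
S(n) = 2*n
v(R) = 12*R (v(R) = (2*((6 - R) + R))*R = (2*6)*R = 12*R)
v(2) - 1*16**2 = 12*2 - 1*16**2 = 24 - 1*256 = 24 - 256 = -232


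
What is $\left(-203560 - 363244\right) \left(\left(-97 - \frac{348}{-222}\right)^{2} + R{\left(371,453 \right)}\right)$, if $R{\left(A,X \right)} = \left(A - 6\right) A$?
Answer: $- \frac{112142792617184}{1369} \approx -8.1916 \cdot 10^{10}$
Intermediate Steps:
$R{\left(A,X \right)} = A \left(-6 + A\right)$ ($R{\left(A,X \right)} = \left(-6 + A\right) A = A \left(-6 + A\right)$)
$\left(-203560 - 363244\right) \left(\left(-97 - \frac{348}{-222}\right)^{2} + R{\left(371,453 \right)}\right) = \left(-203560 - 363244\right) \left(\left(-97 - \frac{348}{-222}\right)^{2} + 371 \left(-6 + 371\right)\right) = - 566804 \left(\left(-97 - - \frac{58}{37}\right)^{2} + 371 \cdot 365\right) = - 566804 \left(\left(-97 + \frac{58}{37}\right)^{2} + 135415\right) = - 566804 \left(\left(- \frac{3531}{37}\right)^{2} + 135415\right) = - 566804 \left(\frac{12467961}{1369} + 135415\right) = \left(-566804\right) \frac{197851096}{1369} = - \frac{112142792617184}{1369}$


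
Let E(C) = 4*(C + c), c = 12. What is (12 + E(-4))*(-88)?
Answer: -3872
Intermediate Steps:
E(C) = 48 + 4*C (E(C) = 4*(C + 12) = 4*(12 + C) = 48 + 4*C)
(12 + E(-4))*(-88) = (12 + (48 + 4*(-4)))*(-88) = (12 + (48 - 16))*(-88) = (12 + 32)*(-88) = 44*(-88) = -3872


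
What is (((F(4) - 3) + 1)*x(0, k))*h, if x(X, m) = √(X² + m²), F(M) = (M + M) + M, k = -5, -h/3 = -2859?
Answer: 428850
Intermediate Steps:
h = 8577 (h = -3*(-2859) = 8577)
F(M) = 3*M (F(M) = 2*M + M = 3*M)
(((F(4) - 3) + 1)*x(0, k))*h = (((3*4 - 3) + 1)*√(0² + (-5)²))*8577 = (((12 - 3) + 1)*√(0 + 25))*8577 = ((9 + 1)*√25)*8577 = (10*5)*8577 = 50*8577 = 428850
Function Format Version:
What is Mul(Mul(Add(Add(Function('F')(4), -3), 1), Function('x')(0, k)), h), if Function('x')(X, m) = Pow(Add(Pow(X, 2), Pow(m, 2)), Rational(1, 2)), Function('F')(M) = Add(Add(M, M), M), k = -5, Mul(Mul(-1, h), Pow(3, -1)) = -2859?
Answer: 428850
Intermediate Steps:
h = 8577 (h = Mul(-3, -2859) = 8577)
Function('F')(M) = Mul(3, M) (Function('F')(M) = Add(Mul(2, M), M) = Mul(3, M))
Mul(Mul(Add(Add(Function('F')(4), -3), 1), Function('x')(0, k)), h) = Mul(Mul(Add(Add(Mul(3, 4), -3), 1), Pow(Add(Pow(0, 2), Pow(-5, 2)), Rational(1, 2))), 8577) = Mul(Mul(Add(Add(12, -3), 1), Pow(Add(0, 25), Rational(1, 2))), 8577) = Mul(Mul(Add(9, 1), Pow(25, Rational(1, 2))), 8577) = Mul(Mul(10, 5), 8577) = Mul(50, 8577) = 428850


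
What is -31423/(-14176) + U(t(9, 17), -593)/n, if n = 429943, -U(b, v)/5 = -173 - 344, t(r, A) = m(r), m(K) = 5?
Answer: 13546743849/6094871968 ≈ 2.2226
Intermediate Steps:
t(r, A) = 5
U(b, v) = 2585 (U(b, v) = -5*(-173 - 344) = -5*(-517) = 2585)
-31423/(-14176) + U(t(9, 17), -593)/n = -31423/(-14176) + 2585/429943 = -31423*(-1/14176) + 2585*(1/429943) = 31423/14176 + 2585/429943 = 13546743849/6094871968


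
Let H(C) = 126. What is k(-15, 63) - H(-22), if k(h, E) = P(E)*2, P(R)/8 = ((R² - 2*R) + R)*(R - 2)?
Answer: 3812130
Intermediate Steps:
P(R) = 8*(-2 + R)*(R² - R) (P(R) = 8*(((R² - 2*R) + R)*(R - 2)) = 8*((R² - R)*(-2 + R)) = 8*((-2 + R)*(R² - R)) = 8*(-2 + R)*(R² - R))
k(h, E) = 16*E*(2 + E² - 3*E) (k(h, E) = (8*E*(2 + E² - 3*E))*2 = 16*E*(2 + E² - 3*E))
k(-15, 63) - H(-22) = 16*63*(2 + 63² - 3*63) - 1*126 = 16*63*(2 + 3969 - 189) - 126 = 16*63*3782 - 126 = 3812256 - 126 = 3812130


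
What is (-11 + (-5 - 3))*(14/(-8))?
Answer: 133/4 ≈ 33.250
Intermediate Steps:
(-11 + (-5 - 3))*(14/(-8)) = (-11 - 8)*(14*(-⅛)) = -19*(-7/4) = 133/4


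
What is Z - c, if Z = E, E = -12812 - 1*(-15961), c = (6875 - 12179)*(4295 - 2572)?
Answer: 9141941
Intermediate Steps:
c = -9138792 (c = -5304*1723 = -9138792)
E = 3149 (E = -12812 + 15961 = 3149)
Z = 3149
Z - c = 3149 - 1*(-9138792) = 3149 + 9138792 = 9141941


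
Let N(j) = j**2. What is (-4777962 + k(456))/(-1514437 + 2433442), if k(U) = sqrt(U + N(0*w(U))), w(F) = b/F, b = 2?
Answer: -1592654/306335 + 2*sqrt(114)/919005 ≈ -5.1990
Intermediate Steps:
w(F) = 2/F
k(U) = sqrt(U) (k(U) = sqrt(U + (0*(2/U))**2) = sqrt(U + 0**2) = sqrt(U + 0) = sqrt(U))
(-4777962 + k(456))/(-1514437 + 2433442) = (-4777962 + sqrt(456))/(-1514437 + 2433442) = (-4777962 + 2*sqrt(114))/919005 = (-4777962 + 2*sqrt(114))*(1/919005) = -1592654/306335 + 2*sqrt(114)/919005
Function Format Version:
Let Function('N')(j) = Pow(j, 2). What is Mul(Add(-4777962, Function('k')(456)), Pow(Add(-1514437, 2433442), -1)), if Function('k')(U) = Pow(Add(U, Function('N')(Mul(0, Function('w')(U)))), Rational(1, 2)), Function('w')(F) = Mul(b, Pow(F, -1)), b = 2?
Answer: Add(Rational(-1592654, 306335), Mul(Rational(2, 919005), Pow(114, Rational(1, 2)))) ≈ -5.1990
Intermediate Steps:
Function('w')(F) = Mul(2, Pow(F, -1))
Function('k')(U) = Pow(U, Rational(1, 2)) (Function('k')(U) = Pow(Add(U, Pow(Mul(0, Mul(2, Pow(U, -1))), 2)), Rational(1, 2)) = Pow(Add(U, Pow(0, 2)), Rational(1, 2)) = Pow(Add(U, 0), Rational(1, 2)) = Pow(U, Rational(1, 2)))
Mul(Add(-4777962, Function('k')(456)), Pow(Add(-1514437, 2433442), -1)) = Mul(Add(-4777962, Pow(456, Rational(1, 2))), Pow(Add(-1514437, 2433442), -1)) = Mul(Add(-4777962, Mul(2, Pow(114, Rational(1, 2)))), Pow(919005, -1)) = Mul(Add(-4777962, Mul(2, Pow(114, Rational(1, 2)))), Rational(1, 919005)) = Add(Rational(-1592654, 306335), Mul(Rational(2, 919005), Pow(114, Rational(1, 2))))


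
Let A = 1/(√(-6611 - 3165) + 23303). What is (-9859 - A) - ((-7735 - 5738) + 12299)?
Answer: -4716298819028/543039585 + 4*I*√611/543039585 ≈ -8685.0 + 1.8207e-7*I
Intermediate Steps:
A = 1/(23303 + 4*I*√611) (A = 1/(√(-9776) + 23303) = 1/(4*I*√611 + 23303) = 1/(23303 + 4*I*√611) ≈ 4.2912e-5 - 1.821e-7*I)
(-9859 - A) - ((-7735 - 5738) + 12299) = (-9859 - (23303/543039585 - 4*I*√611/543039585)) - ((-7735 - 5738) + 12299) = (-9859 + (-23303/543039585 + 4*I*√611/543039585)) - (-13473 + 12299) = (-5353827291818/543039585 + 4*I*√611/543039585) - 1*(-1174) = (-5353827291818/543039585 + 4*I*√611/543039585) + 1174 = -4716298819028/543039585 + 4*I*√611/543039585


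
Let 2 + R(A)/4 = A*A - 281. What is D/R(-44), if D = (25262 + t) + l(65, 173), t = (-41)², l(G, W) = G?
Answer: 6752/1653 ≈ 4.0847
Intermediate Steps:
R(A) = -1132 + 4*A² (R(A) = -8 + 4*(A*A - 281) = -8 + 4*(A² - 281) = -8 + 4*(-281 + A²) = -8 + (-1124 + 4*A²) = -1132 + 4*A²)
t = 1681
D = 27008 (D = (25262 + 1681) + 65 = 26943 + 65 = 27008)
D/R(-44) = 27008/(-1132 + 4*(-44)²) = 27008/(-1132 + 4*1936) = 27008/(-1132 + 7744) = 27008/6612 = 27008*(1/6612) = 6752/1653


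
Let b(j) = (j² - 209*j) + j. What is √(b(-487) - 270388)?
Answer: √68077 ≈ 260.92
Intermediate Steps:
b(j) = j² - 208*j
√(b(-487) - 270388) = √(-487*(-208 - 487) - 270388) = √(-487*(-695) - 270388) = √(338465 - 270388) = √68077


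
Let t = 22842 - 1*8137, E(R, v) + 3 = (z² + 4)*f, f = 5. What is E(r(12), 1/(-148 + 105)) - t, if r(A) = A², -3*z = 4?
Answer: -132112/9 ≈ -14679.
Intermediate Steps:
z = -4/3 (z = -⅓*4 = -4/3 ≈ -1.3333)
E(R, v) = 233/9 (E(R, v) = -3 + ((-4/3)² + 4)*5 = -3 + (16/9 + 4)*5 = -3 + (52/9)*5 = -3 + 260/9 = 233/9)
t = 14705 (t = 22842 - 8137 = 14705)
E(r(12), 1/(-148 + 105)) - t = 233/9 - 1*14705 = 233/9 - 14705 = -132112/9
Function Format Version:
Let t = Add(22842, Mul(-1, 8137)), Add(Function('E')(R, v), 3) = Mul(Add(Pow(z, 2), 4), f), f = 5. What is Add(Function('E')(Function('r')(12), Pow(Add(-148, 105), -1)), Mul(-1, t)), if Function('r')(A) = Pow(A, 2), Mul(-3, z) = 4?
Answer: Rational(-132112, 9) ≈ -14679.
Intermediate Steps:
z = Rational(-4, 3) (z = Mul(Rational(-1, 3), 4) = Rational(-4, 3) ≈ -1.3333)
Function('E')(R, v) = Rational(233, 9) (Function('E')(R, v) = Add(-3, Mul(Add(Pow(Rational(-4, 3), 2), 4), 5)) = Add(-3, Mul(Add(Rational(16, 9), 4), 5)) = Add(-3, Mul(Rational(52, 9), 5)) = Add(-3, Rational(260, 9)) = Rational(233, 9))
t = 14705 (t = Add(22842, -8137) = 14705)
Add(Function('E')(Function('r')(12), Pow(Add(-148, 105), -1)), Mul(-1, t)) = Add(Rational(233, 9), Mul(-1, 14705)) = Add(Rational(233, 9), -14705) = Rational(-132112, 9)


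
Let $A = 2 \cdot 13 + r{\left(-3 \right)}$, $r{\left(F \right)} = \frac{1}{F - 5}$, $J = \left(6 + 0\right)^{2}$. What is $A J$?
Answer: $\frac{1863}{2} \approx 931.5$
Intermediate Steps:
$J = 36$ ($J = 6^{2} = 36$)
$r{\left(F \right)} = \frac{1}{-5 + F}$
$A = \frac{207}{8}$ ($A = 2 \cdot 13 + \frac{1}{-5 - 3} = 26 + \frac{1}{-8} = 26 - \frac{1}{8} = \frac{207}{8} \approx 25.875$)
$A J = \frac{207}{8} \cdot 36 = \frac{1863}{2}$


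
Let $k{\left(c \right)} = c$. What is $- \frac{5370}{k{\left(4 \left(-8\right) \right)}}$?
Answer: $\frac{2685}{16} \approx 167.81$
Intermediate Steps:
$- \frac{5370}{k{\left(4 \left(-8\right) \right)}} = - \frac{5370}{4 \left(-8\right)} = - \frac{5370}{-32} = \left(-5370\right) \left(- \frac{1}{32}\right) = \frac{2685}{16}$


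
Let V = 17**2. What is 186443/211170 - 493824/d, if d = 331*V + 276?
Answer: -3455776195/810343758 ≈ -4.2646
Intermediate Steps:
V = 289
d = 95935 (d = 331*289 + 276 = 95659 + 276 = 95935)
186443/211170 - 493824/d = 186443/211170 - 493824/95935 = -3455776195/810343758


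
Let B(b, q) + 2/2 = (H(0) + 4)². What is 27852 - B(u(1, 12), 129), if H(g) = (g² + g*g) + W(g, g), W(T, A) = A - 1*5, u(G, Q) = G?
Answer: 27852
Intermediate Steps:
W(T, A) = -5 + A (W(T, A) = A - 5 = -5 + A)
H(g) = -5 + g + 2*g² (H(g) = (g² + g*g) + (-5 + g) = (g² + g²) + (-5 + g) = 2*g² + (-5 + g) = -5 + g + 2*g²)
B(b, q) = 0 (B(b, q) = -1 + ((-5 + 0 + 2*0²) + 4)² = -1 + ((-5 + 0 + 2*0) + 4)² = -1 + ((-5 + 0 + 0) + 4)² = -1 + (-5 + 4)² = -1 + (-1)² = -1 + 1 = 0)
27852 - B(u(1, 12), 129) = 27852 - 1*0 = 27852 + 0 = 27852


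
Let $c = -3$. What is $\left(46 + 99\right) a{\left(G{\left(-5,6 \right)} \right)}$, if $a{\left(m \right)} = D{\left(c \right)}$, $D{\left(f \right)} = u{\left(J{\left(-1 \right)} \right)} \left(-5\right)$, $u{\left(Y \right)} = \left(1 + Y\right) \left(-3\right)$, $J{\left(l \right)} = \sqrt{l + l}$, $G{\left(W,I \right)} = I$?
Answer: $2175 + 2175 i \sqrt{2} \approx 2175.0 + 3075.9 i$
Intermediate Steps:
$J{\left(l \right)} = \sqrt{2} \sqrt{l}$ ($J{\left(l \right)} = \sqrt{2 l} = \sqrt{2} \sqrt{l}$)
$u{\left(Y \right)} = -3 - 3 Y$
$D{\left(f \right)} = 15 + 15 i \sqrt{2}$ ($D{\left(f \right)} = \left(-3 - 3 \sqrt{2} \sqrt{-1}\right) \left(-5\right) = \left(-3 - 3 \sqrt{2} i\right) \left(-5\right) = \left(-3 - 3 i \sqrt{2}\right) \left(-5\right) = 15 + 15 i \sqrt{2}$)
$a{\left(m \right)} = 15 + 15 i \sqrt{2}$
$\left(46 + 99\right) a{\left(G{\left(-5,6 \right)} \right)} = \left(46 + 99\right) \left(15 + 15 i \sqrt{2}\right) = 145 \left(15 + 15 i \sqrt{2}\right) = 2175 + 2175 i \sqrt{2}$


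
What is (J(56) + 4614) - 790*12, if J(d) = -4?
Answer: -4870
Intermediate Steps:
(J(56) + 4614) - 790*12 = (-4 + 4614) - 790*12 = 4610 - 9480 = -4870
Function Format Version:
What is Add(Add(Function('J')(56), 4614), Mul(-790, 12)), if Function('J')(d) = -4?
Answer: -4870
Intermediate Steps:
Add(Add(Function('J')(56), 4614), Mul(-790, 12)) = Add(Add(-4, 4614), Mul(-790, 12)) = Add(4610, -9480) = -4870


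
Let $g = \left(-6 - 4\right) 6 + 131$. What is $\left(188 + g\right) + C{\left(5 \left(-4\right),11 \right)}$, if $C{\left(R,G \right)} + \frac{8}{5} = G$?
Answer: $\frac{1342}{5} \approx 268.4$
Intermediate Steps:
$C{\left(R,G \right)} = - \frac{8}{5} + G$
$g = 71$ ($g = \left(-10\right) 6 + 131 = -60 + 131 = 71$)
$\left(188 + g\right) + C{\left(5 \left(-4\right),11 \right)} = \left(188 + 71\right) + \left(- \frac{8}{5} + 11\right) = 259 + \frac{47}{5} = \frac{1342}{5}$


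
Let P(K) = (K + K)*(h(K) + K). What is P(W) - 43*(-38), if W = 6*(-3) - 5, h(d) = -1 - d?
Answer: 1680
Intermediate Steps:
W = -23 (W = -18 - 5 = -23)
P(K) = -2*K (P(K) = (K + K)*((-1 - K) + K) = (2*K)*(-1) = -2*K)
P(W) - 43*(-38) = -2*(-23) - 43*(-38) = 46 + 1634 = 1680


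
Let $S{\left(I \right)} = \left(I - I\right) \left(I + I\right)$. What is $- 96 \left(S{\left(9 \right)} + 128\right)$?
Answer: $-12288$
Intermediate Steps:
$S{\left(I \right)} = 0$ ($S{\left(I \right)} = 0 \cdot 2 I = 0$)
$- 96 \left(S{\left(9 \right)} + 128\right) = - 96 \left(0 + 128\right) = \left(-96\right) 128 = -12288$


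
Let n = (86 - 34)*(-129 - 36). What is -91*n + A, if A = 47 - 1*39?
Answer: 780788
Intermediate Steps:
A = 8 (A = 47 - 39 = 8)
n = -8580 (n = 52*(-165) = -8580)
-91*n + A = -91*(-8580) + 8 = 780780 + 8 = 780788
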